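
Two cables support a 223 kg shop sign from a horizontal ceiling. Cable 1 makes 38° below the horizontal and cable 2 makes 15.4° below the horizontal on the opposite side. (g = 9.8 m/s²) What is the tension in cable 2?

T_2 ≈ 2150 N

Weight W = 223 × 9.8 = 2185 N acts straight down.
Horizontal: T_1 cos 38° = T_2 cos 15.4°  →  T_1 = 1.223 T_2.
Vertical: T_1 sin 38° + T_2 sin 15.4° = 2185.
Substituting the horizontal relation into the vertical equation gives 1.019 T_2 = 2185, so T_2 = 2145 N.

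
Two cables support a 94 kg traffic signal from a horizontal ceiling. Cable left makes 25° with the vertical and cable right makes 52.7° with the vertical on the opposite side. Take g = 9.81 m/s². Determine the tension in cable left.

T_left ≈ 751 N

Angles from the horizontal: cable left is 90° − 25° = 65°, cable right is 90° − 52.7° = 37.3°.
Weight W = 94 × 9.81 = 922.1 N acts straight down.
Horizontal: T_left cos 65° = T_right cos 37.3°  →  T_right = 0.5313 T_left.
Vertical: T_left sin 65° + T_right sin 37.3° = 922.1.
Substituting the horizontal relation into the vertical equation gives 1.228 T_left = 922.1, so T_left = 750.8 N.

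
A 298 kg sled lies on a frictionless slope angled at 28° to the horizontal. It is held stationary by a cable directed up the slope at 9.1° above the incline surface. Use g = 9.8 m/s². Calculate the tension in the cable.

Take axes along and perpendicular to the incline. Weight components: W sin 28° = 1371 N down-slope, W cos 28° = 2579 N into the surface.
Along incline: T cos 9.1° = W sin 28° → T = 1389 N.
Perpendicular: N = W cos 28° − T sin 9.1° = 2359 N.

T ≈ 1390 N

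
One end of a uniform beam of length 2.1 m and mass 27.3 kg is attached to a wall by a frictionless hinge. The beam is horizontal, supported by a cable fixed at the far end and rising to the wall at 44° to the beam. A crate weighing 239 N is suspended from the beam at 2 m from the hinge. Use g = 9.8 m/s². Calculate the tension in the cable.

T ≈ 520 N

Take torques about the hinge: T sin 44° · 2.1 = 27.3×9.8×1.05 + 239×2 = 758.92 N·m.
So T = 758.92 / (0.6947 × 2.1) = 520.24 N.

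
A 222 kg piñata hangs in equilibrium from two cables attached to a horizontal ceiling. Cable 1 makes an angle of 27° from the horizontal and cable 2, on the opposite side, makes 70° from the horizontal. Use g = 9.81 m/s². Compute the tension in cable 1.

Weight W = 222 × 9.81 = 2178 N acts straight down.
Horizontal: T_1 cos 27° = T_2 cos 70°  →  T_2 = 2.605 T_1.
Vertical: T_1 sin 27° + T_2 sin 70° = 2178.
Substituting the horizontal relation into the vertical equation gives 2.902 T_1 = 2178, so T_1 = 750.5 N.

T_1 ≈ 750 N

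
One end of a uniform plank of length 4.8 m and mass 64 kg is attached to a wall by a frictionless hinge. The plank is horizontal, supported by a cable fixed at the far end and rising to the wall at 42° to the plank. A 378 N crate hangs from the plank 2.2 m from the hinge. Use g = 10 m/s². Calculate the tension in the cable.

T ≈ 737 N

Take torques about the hinge: T sin 42° · 4.8 = 64×10×2.4 + 378×2.2 = 2367.6 N·m.
So T = 2367.6 / (0.6691 × 4.8) = 737.15 N.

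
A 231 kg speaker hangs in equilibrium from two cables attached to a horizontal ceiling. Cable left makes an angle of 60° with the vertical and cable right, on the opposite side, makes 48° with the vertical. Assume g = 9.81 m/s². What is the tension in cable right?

T_right ≈ 2060 N

Angles from the horizontal: cable left is 90° − 60° = 30°, cable right is 90° − 48° = 42°.
Weight W = 231 × 9.81 = 2266 N acts straight down.
Horizontal: T_left cos 30° = T_right cos 42°  →  T_left = 0.8581 T_right.
Vertical: T_left sin 30° + T_right sin 42° = 2266.
Substituting the horizontal relation into the vertical equation gives 1.098 T_right = 2266, so T_right = 2064 N.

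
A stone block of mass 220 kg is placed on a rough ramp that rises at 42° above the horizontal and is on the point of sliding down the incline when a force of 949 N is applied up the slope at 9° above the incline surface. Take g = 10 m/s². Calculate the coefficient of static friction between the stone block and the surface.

μ ≈ 0.360

On the verge of sliding down the incline, friction is at its maximum μN and acts up the slope.
Perpendicular to incline: N = W cos 42° − P sin 9° = 1635 − 148.5 = 1486 N.
Along incline: P cos 9° + μN = W sin 42° → μ = (W sin 42° − P cos 9°) / N = 0.3598.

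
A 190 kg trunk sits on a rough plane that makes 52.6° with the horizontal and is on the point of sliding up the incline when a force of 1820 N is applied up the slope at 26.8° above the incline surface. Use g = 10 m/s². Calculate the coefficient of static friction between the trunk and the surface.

On the verge of sliding up the incline, friction is at its maximum μN and acts down the slope.
Perpendicular to incline: N = W cos 52.6° − P sin 26.8° = 1154 − 820.6 = 333.4 N.
Along incline: P cos 26.8° − μN = W sin 52.6° → μ = −(W sin 52.6° − P cos 26.8°) / N = 0.3453.

μ ≈ 0.345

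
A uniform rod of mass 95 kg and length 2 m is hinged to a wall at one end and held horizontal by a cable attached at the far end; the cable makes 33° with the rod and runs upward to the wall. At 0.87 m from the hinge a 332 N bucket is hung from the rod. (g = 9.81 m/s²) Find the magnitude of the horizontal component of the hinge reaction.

Take torques about the hinge: T sin 33° · 2 = 95×9.81×1 + 332×0.87 = 1220.8 N·m.
So T = 1220.8 / (0.5446 × 2) = 1120.7 N.
ΣF_x = 0: H_x = T cos 33° = 939.93 N.

H_x ≈ 940 N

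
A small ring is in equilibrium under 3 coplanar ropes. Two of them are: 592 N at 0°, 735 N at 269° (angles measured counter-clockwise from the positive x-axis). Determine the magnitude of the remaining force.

F ≈ 936 N

Sum the known components: ΣF_x = 579.2 N, ΣF_y = -734.9 N.
For equilibrium the remaining force must supply (−ΣF_x, −ΣF_y) = (-579.2, 734.9) N.
Magnitude = √((-579.2)² + (734.9)²) = 935.7 N; direction = atan2(734.9, -579.2) = 128.2°.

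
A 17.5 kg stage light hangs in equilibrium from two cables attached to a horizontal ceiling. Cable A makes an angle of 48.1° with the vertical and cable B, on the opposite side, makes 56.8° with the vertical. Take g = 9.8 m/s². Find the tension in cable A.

Angles from the horizontal: cable A is 90° − 48.1° = 41.9°, cable B is 90° − 56.8° = 33.2°.
Weight W = 17.5 × 9.8 = 171.5 N acts straight down.
Horizontal: T_A cos 41.9° = T_B cos 33.2°  →  T_B = 0.8895 T_A.
Vertical: T_A sin 41.9° + T_B sin 33.2° = 171.5.
Substituting the horizontal relation into the vertical equation gives 1.155 T_A = 171.5, so T_A = 148.5 N.

T_A ≈ 148 N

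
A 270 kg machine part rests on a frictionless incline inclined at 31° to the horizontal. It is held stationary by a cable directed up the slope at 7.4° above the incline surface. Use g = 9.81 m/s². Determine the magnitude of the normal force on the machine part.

Take axes along and perpendicular to the incline. Weight components: W sin 31° = 1364 N down-slope, W cos 31° = 2270 N into the surface.
Along incline: T cos 7.4° = W sin 31° → T = 1376 N.
Perpendicular: N = W cos 31° − T sin 7.4° = 2093 N.

N ≈ 2090 N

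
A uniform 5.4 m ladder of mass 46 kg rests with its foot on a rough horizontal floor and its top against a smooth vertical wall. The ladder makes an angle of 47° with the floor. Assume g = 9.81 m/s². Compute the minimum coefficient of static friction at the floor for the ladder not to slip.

μ_min ≈ 0.466

ΣF_y = 0: N_floor = 46×9.81 = 451.26 N.
Torques about the foot: N_wall · 5.4 sin 47° = 46×9.81×2.7 cos 47° → N_wall = 210.4 N.
ΣF_x = 0: f_floor = N_wall = 210.4 N.
μ_min = f_floor / N_floor = 210.4 / 451.26 = 0.4663.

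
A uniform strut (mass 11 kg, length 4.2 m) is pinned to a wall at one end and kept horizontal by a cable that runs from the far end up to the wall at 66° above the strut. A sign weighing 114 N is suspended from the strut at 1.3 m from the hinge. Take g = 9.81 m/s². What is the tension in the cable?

Take torques about the hinge: T sin 66° · 4.2 = 11×9.81×2.1 + 114×1.3 = 374.81 N·m.
So T = 374.81 / (0.9135 × 4.2) = 97.686 N.

T ≈ 97.7 N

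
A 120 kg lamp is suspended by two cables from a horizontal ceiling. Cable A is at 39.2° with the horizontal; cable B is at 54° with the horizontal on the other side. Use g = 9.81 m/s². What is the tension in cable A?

T_A ≈ 693 N

Weight W = 120 × 9.81 = 1177 N acts straight down.
Horizontal: T_A cos 39.2° = T_B cos 54°  →  T_B = 1.318 T_A.
Vertical: T_A sin 39.2° + T_B sin 54° = 1177.
Substituting the horizontal relation into the vertical equation gives 1.699 T_A = 1177, so T_A = 693 N.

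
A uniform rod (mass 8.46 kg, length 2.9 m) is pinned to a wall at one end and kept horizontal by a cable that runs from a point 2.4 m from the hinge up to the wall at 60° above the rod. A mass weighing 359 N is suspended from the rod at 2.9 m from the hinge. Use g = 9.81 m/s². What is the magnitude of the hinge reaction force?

|H| ≈ 283 N

Take torques about the hinge: T sin 60° · 2.4 = 8.46×9.81×1.45 + 359×2.9 = 1161.4 N·m.
So T = 1161.4 / (0.8660 × 2.4) = 558.8 N.
ΣF_x = 0: H_x = T cos 60° = 279.4 N.
ΣF_y = 0: H_y = (8.46×9.81 + 359) − T sin 60° = 441.99 − 483.93 = -41.94 N.
|H| = √(H_x² + H_y²) = √((279.4)² + (-41.94)²) = 282.53 N.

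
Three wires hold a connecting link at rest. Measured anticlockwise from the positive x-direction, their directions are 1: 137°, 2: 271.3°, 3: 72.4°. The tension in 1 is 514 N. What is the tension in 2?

T_2 ≈ 1430 N

Resolve: ΣF_x = 514 cos 137° + T_2 cos 271.3° + T_3 cos 72.4° = 0.
        ΣF_y = 514 sin 137° + T_2 sin 271.3° + T_3 sin 72.4° = 0.
The known terms sum to (-375.9, 350.5) N, so 0.0227 T_2 + 0.3024 T_3 = 375.9 and -0.9997 T_2 + 0.9532 T_3 = -350.5.
Solving simultaneously: T_2 = 1433 N, T_3 = 1136 N.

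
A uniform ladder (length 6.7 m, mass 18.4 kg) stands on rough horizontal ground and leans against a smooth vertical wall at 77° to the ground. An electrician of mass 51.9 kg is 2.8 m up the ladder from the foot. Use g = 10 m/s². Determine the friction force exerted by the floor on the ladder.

f ≈ 71.3 N

Torques about the foot: N_wall · 6.7 sin 77° = 18.4×10×3.35 cos 77° + 51.9×10×2.8 cos 77° → N_wall = 71.314 N.
ΣF_x = 0: f_floor = N_wall = 71.314 N.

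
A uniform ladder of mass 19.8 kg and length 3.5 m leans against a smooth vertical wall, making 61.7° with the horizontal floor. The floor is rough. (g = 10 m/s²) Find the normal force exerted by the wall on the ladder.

Torques about the foot: N_wall · 3.5 sin 61.7° = 19.8×10×1.75 cos 61.7° → N_wall = 53.306 N.

N_wall ≈ 53.3 N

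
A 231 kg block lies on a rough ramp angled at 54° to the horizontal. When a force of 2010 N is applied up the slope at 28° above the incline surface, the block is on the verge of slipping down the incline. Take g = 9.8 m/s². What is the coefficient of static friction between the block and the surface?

On the verge of sliding down the incline, friction is at its maximum μN and acts up the slope.
Perpendicular to incline: N = W cos 54° − P sin 28° = 1331 − 943.6 = 387 N.
Along incline: P cos 28° + μN = W sin 54° → μ = (W sin 54° − P cos 28°) / N = 0.1466.

μ ≈ 0.147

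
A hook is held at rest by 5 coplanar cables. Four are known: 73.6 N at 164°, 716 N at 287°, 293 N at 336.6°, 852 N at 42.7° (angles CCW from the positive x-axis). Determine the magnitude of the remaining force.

Sum the known components: ΣF_x = 1034 N, ΣF_y = -203 N.
For equilibrium the remaining force must supply (−ΣF_x, −ΣF_y) = (-1034, 203) N.
Magnitude = √((-1034)² + (203)²) = 1053 N; direction = atan2(203, -1034) = 168.9°.

F ≈ 1050 N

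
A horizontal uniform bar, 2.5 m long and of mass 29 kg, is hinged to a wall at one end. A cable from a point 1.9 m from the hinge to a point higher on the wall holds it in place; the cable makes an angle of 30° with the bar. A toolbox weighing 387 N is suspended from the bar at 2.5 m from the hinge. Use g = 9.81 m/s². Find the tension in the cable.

T ≈ 1390 N

Take torques about the hinge: T sin 30° · 1.9 = 29×9.81×1.25 + 387×2.5 = 1323.1 N·m.
So T = 1323.1 / (0.5000 × 1.9) = 1392.8 N.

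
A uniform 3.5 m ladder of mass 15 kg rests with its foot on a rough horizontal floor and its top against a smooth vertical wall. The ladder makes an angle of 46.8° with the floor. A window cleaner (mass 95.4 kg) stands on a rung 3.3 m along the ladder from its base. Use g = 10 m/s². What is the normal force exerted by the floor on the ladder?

N_floor ≈ 1100 N

ΣF_y = 0: N_floor = 15×10 + 95.4×10 = 1104 N.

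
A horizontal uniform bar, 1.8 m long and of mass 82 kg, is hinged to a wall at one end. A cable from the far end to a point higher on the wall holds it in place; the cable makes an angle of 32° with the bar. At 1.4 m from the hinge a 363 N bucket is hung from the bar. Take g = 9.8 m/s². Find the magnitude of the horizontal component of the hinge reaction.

H_x ≈ 1090 N

Take torques about the hinge: T sin 32° · 1.8 = 82×9.8×0.9 + 363×1.4 = 1231.4 N·m.
So T = 1231.4 / (0.5299 × 1.8) = 1291 N.
ΣF_x = 0: H_x = T cos 32° = 1094.8 N.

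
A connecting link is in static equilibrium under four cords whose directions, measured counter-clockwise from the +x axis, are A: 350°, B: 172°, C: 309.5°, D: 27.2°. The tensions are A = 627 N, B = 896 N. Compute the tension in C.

Resolve: ΣF_x = 627 cos 350° + 896 cos 172° + T_C cos 309.5° + T_D cos 27.2° = 0.
        ΣF_y = 627 sin 350° + 896 sin 172° + T_C sin 309.5° + T_D sin 27.2° = 0.
The known terms sum to (-269.8, 15.82) N, so 0.6361 T_C + 0.8894 T_D = 269.8 and -0.7716 T_C + 0.4571 T_D = -15.82.
Solving simultaneously: T_C = 140.6 N, T_D = 202.8 N.

T_C ≈ 141 N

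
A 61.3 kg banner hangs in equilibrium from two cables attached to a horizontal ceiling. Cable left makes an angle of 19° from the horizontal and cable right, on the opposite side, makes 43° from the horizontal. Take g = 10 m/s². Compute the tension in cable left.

T_left ≈ 508 N

Weight W = 61.3 × 10 = 613 N acts straight down.
Horizontal: T_left cos 19° = T_right cos 43°  →  T_right = 1.293 T_left.
Vertical: T_left sin 19° + T_right sin 43° = 613.
Substituting the horizontal relation into the vertical equation gives 1.207 T_left = 613, so T_left = 507.8 N.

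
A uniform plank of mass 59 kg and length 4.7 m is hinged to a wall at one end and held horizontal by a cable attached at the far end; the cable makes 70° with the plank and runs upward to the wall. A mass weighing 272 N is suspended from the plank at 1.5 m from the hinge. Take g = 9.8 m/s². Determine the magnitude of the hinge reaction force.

Take torques about the hinge: T sin 70° · 4.7 = 59×9.8×2.35 + 272×1.5 = 1766.8 N·m.
So T = 1766.8 / (0.9397 × 4.7) = 400.03 N.
ΣF_x = 0: H_x = T cos 70° = 136.82 N.
ΣF_y = 0: H_y = (59×9.8 + 272) − T sin 70° = 850.2 − 375.91 = 474.29 N.
|H| = √(H_x² + H_y²) = √((136.82)² + (474.29)²) = 493.63 N.

|H| ≈ 494 N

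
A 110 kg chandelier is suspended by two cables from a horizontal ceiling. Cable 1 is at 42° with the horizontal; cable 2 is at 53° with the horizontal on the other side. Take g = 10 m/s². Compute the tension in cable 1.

T_1 ≈ 665 N

Weight W = 110 × 10 = 1100 N acts straight down.
Horizontal: T_1 cos 42° = T_2 cos 53°  →  T_2 = 1.235 T_1.
Vertical: T_1 sin 42° + T_2 sin 53° = 1100.
Substituting the horizontal relation into the vertical equation gives 1.655 T_1 = 1100, so T_1 = 664.5 N.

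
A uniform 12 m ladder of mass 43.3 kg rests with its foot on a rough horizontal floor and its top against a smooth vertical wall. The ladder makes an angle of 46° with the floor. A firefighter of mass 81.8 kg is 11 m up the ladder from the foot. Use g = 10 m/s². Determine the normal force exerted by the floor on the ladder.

N_floor ≈ 1250 N

ΣF_y = 0: N_floor = 43.3×10 + 81.8×10 = 1251 N.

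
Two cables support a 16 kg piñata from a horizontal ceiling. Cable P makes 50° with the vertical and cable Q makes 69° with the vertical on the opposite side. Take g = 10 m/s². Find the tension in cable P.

Angles from the horizontal: cable P is 90° − 50° = 40°, cable Q is 90° − 69° = 21°.
Weight W = 16 × 10 = 160 N acts straight down.
Horizontal: T_P cos 40° = T_Q cos 21°  →  T_Q = 0.8205 T_P.
Vertical: T_P sin 40° + T_Q sin 21° = 160.
Substituting the horizontal relation into the vertical equation gives 0.9368 T_P = 160, so T_P = 170.8 N.

T_P ≈ 171 N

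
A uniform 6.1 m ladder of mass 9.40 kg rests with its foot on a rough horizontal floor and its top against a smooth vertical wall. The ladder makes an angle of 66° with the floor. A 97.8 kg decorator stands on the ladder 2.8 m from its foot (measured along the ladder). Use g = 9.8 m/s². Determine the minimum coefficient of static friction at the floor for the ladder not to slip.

ΣF_y = 0: N_floor = 9.40×9.8 + 97.8×9.8 = 1050.6 N.
Torques about the foot: N_wall · 6.1 sin 66° = 9.40×9.8×3.05 cos 66° + 97.8×9.8×2.8 cos 66° → N_wall = 216.38 N.
ΣF_x = 0: f_floor = N_wall = 216.38 N.
μ_min = f_floor / N_floor = 216.38 / 1050.6 = 0.206.

μ_min ≈ 0.206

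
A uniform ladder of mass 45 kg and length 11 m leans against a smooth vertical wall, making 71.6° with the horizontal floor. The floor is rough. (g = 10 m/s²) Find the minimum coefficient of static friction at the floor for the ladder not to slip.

ΣF_y = 0: N_floor = 45×10 = 450 N.
Torques about the foot: N_wall · 11 sin 71.6° = 45×10×5.5 cos 71.6° → N_wall = 74.848 N.
ΣF_x = 0: f_floor = N_wall = 74.848 N.
μ_min = f_floor / N_floor = 74.848 / 450 = 0.1663.

μ_min ≈ 0.166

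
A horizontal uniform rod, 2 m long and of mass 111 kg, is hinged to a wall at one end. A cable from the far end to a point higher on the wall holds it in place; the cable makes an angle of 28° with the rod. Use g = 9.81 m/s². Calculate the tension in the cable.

Take torques about the hinge: T sin 28° · 2 = 111×9.81×1 = 1088.9 N·m.
So T = 1088.9 / (0.4695 × 2) = 1159.7 N.

T ≈ 1160 N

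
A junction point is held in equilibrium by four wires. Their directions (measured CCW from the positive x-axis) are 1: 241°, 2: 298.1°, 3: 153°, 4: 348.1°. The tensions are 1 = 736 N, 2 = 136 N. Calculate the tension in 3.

T_3 ≈ 3100 N

Resolve: ΣF_x = 736 cos 241° + 136 cos 298.1° + T_3 cos 153° + T_4 cos 348.1° = 0.
        ΣF_y = 736 sin 241° + 136 sin 298.1° + T_3 sin 153° + T_4 sin 348.1° = 0.
The known terms sum to (-292.8, -763.7) N, so -0.8910 T_3 + 0.9785 T_4 = 292.8 and 0.4540 T_3 − 0.2062 T_4 = 763.7.
Solving simultaneously: T_3 = 3100 N, T_4 = 3122 N.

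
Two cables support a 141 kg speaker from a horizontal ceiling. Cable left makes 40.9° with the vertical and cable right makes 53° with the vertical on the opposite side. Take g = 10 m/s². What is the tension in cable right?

Angles from the horizontal: cable left is 90° − 40.9° = 49.1°, cable right is 90° − 53° = 37°.
Weight W = 141 × 10 = 1410 N acts straight down.
Horizontal: T_left cos 49.1° = T_right cos 37°  →  T_left = 1.22 T_right.
Vertical: T_left sin 49.1° + T_right sin 37° = 1410.
Substituting the horizontal relation into the vertical equation gives 1.524 T_right = 1410, so T_right = 925.3 N.

T_right ≈ 925 N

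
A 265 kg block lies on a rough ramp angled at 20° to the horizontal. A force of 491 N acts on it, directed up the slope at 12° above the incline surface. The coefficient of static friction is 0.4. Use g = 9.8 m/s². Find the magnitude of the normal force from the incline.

Axes along / perpendicular to the incline. W sin 20° = 888.2 N down-slope; W cos 20° = 2440 N into the surface.
Perpendicular: N = W cos 20° − P sin 12° = 2440 − 102.1 = 2338 N.
Along incline: P cos 12° + f = W sin 20° (friction acts up-slope) → f = 888.2 − 480.3 = 408 N.
|f| = 408 N ≤ μN = 935.3 N, so the block is indeed static.

N ≈ 2340 N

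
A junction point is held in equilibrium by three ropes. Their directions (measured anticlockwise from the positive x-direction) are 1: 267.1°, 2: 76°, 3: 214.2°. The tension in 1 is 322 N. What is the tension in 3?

Resolve: ΣF_x = 322 cos 267.1° + T_2 cos 76° + T_3 cos 214.2° = 0.
        ΣF_y = 322 sin 267.1° + T_2 sin 76° + T_3 sin 214.2° = 0.
The known terms sum to (-16.29, -321.6) N, so 0.2419 T_2 − 0.8271 T_3 = 16.29 and 0.9703 T_2 − 0.5621 T_3 = 321.6.
Solving simultaneously: T_2 = 385.3 N, T_3 = 93.01 N.

T_3 ≈ 93 N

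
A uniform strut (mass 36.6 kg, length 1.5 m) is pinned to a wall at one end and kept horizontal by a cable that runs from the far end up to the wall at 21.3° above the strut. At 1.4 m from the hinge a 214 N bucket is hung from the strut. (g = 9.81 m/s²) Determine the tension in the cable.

T ≈ 1040 N

Take torques about the hinge: T sin 21.3° · 1.5 = 36.6×9.81×0.75 + 214×1.4 = 568.88 N·m.
So T = 568.88 / (0.3633 × 1.5) = 1044.1 N.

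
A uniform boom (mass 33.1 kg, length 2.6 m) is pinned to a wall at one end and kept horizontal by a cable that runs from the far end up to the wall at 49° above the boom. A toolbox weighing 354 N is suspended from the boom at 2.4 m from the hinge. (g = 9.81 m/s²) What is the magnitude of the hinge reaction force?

Take torques about the hinge: T sin 49° · 2.6 = 33.1×9.81×1.3 + 354×2.4 = 1271.7 N·m.
So T = 1271.7 / (0.7547 × 2.6) = 648.1 N.
ΣF_x = 0: H_x = T cos 49° = 425.19 N.
ΣF_y = 0: H_y = (33.1×9.81 + 354) − T sin 49° = 678.71 − 489.12 = 189.59 N.
|H| = √(H_x² + H_y²) = √((425.19)² + (189.59)²) = 465.54 N.

|H| ≈ 466 N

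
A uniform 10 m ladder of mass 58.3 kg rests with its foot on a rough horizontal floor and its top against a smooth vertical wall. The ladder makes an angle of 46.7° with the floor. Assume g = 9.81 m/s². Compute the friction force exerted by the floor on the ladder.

Torques about the foot: N_wall · 10 sin 46.7° = 58.3×9.81×5 cos 46.7° → N_wall = 269.48 N.
ΣF_x = 0: f_floor = N_wall = 269.48 N.

f ≈ 269 N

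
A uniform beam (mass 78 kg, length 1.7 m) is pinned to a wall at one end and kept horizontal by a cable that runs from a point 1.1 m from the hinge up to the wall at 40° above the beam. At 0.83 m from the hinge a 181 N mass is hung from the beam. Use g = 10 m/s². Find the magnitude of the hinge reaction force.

Take torques about the hinge: T sin 40° · 1.1 = 78×10×0.85 + 181×0.83 = 813.23 N·m.
So T = 813.23 / (0.6428 × 1.1) = 1150.1 N.
ΣF_x = 0: H_x = T cos 40° = 881.06 N.
ΣF_y = 0: H_y = (78×10 + 181) − T sin 40° = 961 − 739.3 = 221.7 N.
|H| = √(H_x² + H_y²) = √((881.06)² + (221.7)²) = 908.53 N.

|H| ≈ 909 N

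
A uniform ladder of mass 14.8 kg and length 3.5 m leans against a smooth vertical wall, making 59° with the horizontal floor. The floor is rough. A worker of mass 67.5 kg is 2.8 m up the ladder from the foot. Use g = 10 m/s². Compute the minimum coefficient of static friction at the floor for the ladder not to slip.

ΣF_y = 0: N_floor = 14.8×10 + 67.5×10 = 823 N.
Torques about the foot: N_wall · 3.5 sin 59° = 14.8×10×1.75 cos 59° + 67.5×10×2.8 cos 59° → N_wall = 368.93 N.
ΣF_x = 0: f_floor = N_wall = 368.93 N.
μ_min = f_floor / N_floor = 368.93 / 823 = 0.4483.

μ_min ≈ 0.448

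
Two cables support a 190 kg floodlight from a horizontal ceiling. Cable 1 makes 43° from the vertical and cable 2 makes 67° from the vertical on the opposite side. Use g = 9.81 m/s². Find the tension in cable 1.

T_1 ≈ 1830 N

Angles from the horizontal: cable 1 is 90° − 43° = 47°, cable 2 is 90° − 67° = 23°.
Weight W = 190 × 9.81 = 1864 N acts straight down.
Horizontal: T_1 cos 47° = T_2 cos 23°  →  T_2 = 0.7409 T_1.
Vertical: T_1 sin 47° + T_2 sin 23° = 1864.
Substituting the horizontal relation into the vertical equation gives 1.021 T_1 = 1864, so T_1 = 1826 N.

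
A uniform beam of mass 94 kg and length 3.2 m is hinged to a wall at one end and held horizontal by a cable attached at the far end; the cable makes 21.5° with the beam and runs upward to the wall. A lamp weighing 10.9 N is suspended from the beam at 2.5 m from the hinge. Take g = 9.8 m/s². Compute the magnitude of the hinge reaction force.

|H| ≈ 1280 N

Take torques about the hinge: T sin 21.5° · 3.2 = 94×9.8×1.6 + 10.9×2.5 = 1501.2 N·m.
So T = 1501.2 / (0.3665 × 3.2) = 1280 N.
ΣF_x = 0: H_x = T cos 21.5° = 1190.9 N.
ΣF_y = 0: H_y = (94×9.8 + 10.9) − T sin 21.5° = 932.1 − 469.12 = 462.98 N.
|H| = √(H_x² + H_y²) = √((1190.9)² + (462.98)²) = 1277.7 N.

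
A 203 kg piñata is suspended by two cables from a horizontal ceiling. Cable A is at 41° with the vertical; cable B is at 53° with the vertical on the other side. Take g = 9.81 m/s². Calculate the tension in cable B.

T_B ≈ 1310 N

Angles from the horizontal: cable A is 90° − 41° = 49°, cable B is 90° − 53° = 37°.
Weight W = 203 × 9.81 = 1991 N acts straight down.
Horizontal: T_A cos 49° = T_B cos 37°  →  T_A = 1.217 T_B.
Vertical: T_A sin 49° + T_B sin 37° = 1991.
Substituting the horizontal relation into the vertical equation gives 1.521 T_B = 1991, so T_B = 1310 N.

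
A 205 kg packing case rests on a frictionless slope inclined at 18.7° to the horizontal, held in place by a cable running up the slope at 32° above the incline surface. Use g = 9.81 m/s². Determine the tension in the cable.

Take axes along and perpendicular to the incline. Weight components: W sin 18.7° = 644.8 N down-slope, W cos 18.7° = 1905 N into the surface.
Along incline: T cos 32° = W sin 18.7° → T = 760.3 N.
Perpendicular: N = W cos 18.7° − T sin 32° = 1502 N.

T ≈ 760 N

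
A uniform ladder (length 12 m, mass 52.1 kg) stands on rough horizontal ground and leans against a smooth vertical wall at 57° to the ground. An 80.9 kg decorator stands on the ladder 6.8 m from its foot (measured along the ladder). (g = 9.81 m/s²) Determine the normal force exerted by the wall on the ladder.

Torques about the foot: N_wall · 12 sin 57° = 52.1×9.81×6 cos 57° + 80.9×9.81×6.8 cos 57° → N_wall = 458.01 N.

N_wall ≈ 458 N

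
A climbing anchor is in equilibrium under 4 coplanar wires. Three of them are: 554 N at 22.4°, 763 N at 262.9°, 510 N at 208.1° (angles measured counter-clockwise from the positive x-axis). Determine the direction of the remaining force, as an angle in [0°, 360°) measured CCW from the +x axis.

θ ≈ 87.7°

Sum the known components: ΣF_x = -31.99 N, ΣF_y = -786.3 N.
For equilibrium the remaining force must supply (−ΣF_x, −ΣF_y) = (31.99, 786.3) N.
Magnitude = √((31.99)² + (786.3)²) = 786.9 N; direction = atan2(786.3, 31.99) = 87.7°.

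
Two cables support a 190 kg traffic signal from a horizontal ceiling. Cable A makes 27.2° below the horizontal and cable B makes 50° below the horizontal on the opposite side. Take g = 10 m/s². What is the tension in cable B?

Weight W = 190 × 10 = 1900 N acts straight down.
Horizontal: T_A cos 27.2° = T_B cos 50°  →  T_A = 0.7227 T_B.
Vertical: T_A sin 27.2° + T_B sin 50° = 1900.
Substituting the horizontal relation into the vertical equation gives 1.096 T_B = 1900, so T_B = 1733 N.

T_B ≈ 1730 N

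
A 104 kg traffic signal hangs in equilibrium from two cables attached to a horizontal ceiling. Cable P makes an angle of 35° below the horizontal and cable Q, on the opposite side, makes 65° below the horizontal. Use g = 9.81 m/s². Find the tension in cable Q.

T_Q ≈ 849 N

Weight W = 104 × 9.81 = 1020 N acts straight down.
Horizontal: T_P cos 35° = T_Q cos 65°  →  T_P = 0.5159 T_Q.
Vertical: T_P sin 35° + T_Q sin 65° = 1020.
Substituting the horizontal relation into the vertical equation gives 1.202 T_Q = 1020, so T_Q = 848.6 N.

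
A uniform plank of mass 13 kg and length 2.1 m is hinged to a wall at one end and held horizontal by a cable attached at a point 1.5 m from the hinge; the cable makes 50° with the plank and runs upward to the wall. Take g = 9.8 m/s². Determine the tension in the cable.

T ≈ 116 N

Take torques about the hinge: T sin 50° · 1.5 = 13×9.8×1.05 = 133.77 N·m.
So T = 133.77 / (0.7660 × 1.5) = 116.42 N.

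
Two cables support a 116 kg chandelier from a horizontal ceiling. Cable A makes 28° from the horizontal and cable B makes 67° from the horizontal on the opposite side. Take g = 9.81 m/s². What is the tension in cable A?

T_A ≈ 446 N

Weight W = 116 × 9.81 = 1138 N acts straight down.
Horizontal: T_A cos 28° = T_B cos 67°  →  T_B = 2.26 T_A.
Vertical: T_A sin 28° + T_B sin 67° = 1138.
Substituting the horizontal relation into the vertical equation gives 2.55 T_A = 1138, so T_A = 446.3 N.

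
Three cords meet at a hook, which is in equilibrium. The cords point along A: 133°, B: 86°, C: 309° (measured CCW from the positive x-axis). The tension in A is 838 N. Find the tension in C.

Resolve: ΣF_x = 838 cos 133° + T_B cos 86° + T_C cos 309° = 0.
        ΣF_y = 838 sin 133° + T_B sin 86° + T_C sin 309° = 0.
The known terms sum to (-571.5, 612.9) N, so 0.0698 T_B + 0.6293 T_C = 571.5 and 0.9976 T_B − 0.7771 T_C = -612.9.
Solving simultaneously: T_B = 85.71 N, T_C = 898.6 N.

T_C ≈ 899 N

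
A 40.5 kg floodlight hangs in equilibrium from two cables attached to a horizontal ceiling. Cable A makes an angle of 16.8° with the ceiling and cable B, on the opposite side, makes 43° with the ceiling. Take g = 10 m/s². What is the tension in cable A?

T_A ≈ 343 N

Weight W = 40.5 × 10 = 405 N acts straight down.
Horizontal: T_A cos 16.8° = T_B cos 43°  →  T_B = 1.309 T_A.
Vertical: T_A sin 16.8° + T_B sin 43° = 405.
Substituting the horizontal relation into the vertical equation gives 1.182 T_A = 405, so T_A = 342.7 N.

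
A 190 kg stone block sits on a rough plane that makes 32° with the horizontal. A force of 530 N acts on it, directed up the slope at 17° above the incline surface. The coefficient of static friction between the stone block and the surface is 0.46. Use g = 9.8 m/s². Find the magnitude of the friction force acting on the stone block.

Axes along / perpendicular to the incline. W sin 32° = 986.7 N down-slope; W cos 32° = 1579 N into the surface.
Perpendicular: N = W cos 32° − P sin 17° = 1579 − 155 = 1424 N.
Along incline: P cos 17° + f = W sin 32° (friction acts up-slope) → f = 986.7 − 506.8 = 479.9 N.
|f| = 479.9 N ≤ μN = 655.1 N, so the stone block is indeed static.

f ≈ 480 N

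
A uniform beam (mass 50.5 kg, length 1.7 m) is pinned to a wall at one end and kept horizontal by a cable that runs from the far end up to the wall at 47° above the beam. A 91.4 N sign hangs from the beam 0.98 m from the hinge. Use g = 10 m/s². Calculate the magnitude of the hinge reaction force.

Take torques about the hinge: T sin 47° · 1.7 = 50.5×10×0.85 + 91.4×0.98 = 518.82 N·m.
So T = 518.82 / (0.7314 × 1.7) = 417.29 N.
ΣF_x = 0: H_x = T cos 47° = 284.59 N.
ΣF_y = 0: H_y = (50.5×10 + 91.4) − T sin 47° = 596.4 − 305.19 = 291.21 N.
|H| = √(H_x² + H_y²) = √((284.59)² + (291.21)²) = 407.18 N.

|H| ≈ 407 N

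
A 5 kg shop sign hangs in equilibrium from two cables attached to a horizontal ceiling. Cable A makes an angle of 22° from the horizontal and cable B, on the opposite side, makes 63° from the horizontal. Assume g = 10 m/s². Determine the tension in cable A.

Weight W = 5 × 10 = 50 N acts straight down.
Horizontal: T_A cos 22° = T_B cos 63°  →  T_B = 2.042 T_A.
Vertical: T_A sin 22° + T_B sin 63° = 50.
Substituting the horizontal relation into the vertical equation gives 2.194 T_A = 50, so T_A = 22.79 N.

T_A ≈ 22.8 N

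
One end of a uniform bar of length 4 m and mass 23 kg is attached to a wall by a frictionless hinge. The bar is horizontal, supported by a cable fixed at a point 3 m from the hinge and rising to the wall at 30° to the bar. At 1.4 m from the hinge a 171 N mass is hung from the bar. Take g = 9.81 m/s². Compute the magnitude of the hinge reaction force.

|H| ≈ 432 N

Take torques about the hinge: T sin 30° · 3 = 23×9.81×2 + 171×1.4 = 690.66 N·m.
So T = 690.66 / (0.5000 × 3) = 460.44 N.
ΣF_x = 0: H_x = T cos 30° = 398.75 N.
ΣF_y = 0: H_y = (23×9.81 + 171) − T sin 30° = 396.63 − 230.22 = 166.41 N.
|H| = √(H_x² + H_y²) = √((398.75)² + (166.41)²) = 432.08 N.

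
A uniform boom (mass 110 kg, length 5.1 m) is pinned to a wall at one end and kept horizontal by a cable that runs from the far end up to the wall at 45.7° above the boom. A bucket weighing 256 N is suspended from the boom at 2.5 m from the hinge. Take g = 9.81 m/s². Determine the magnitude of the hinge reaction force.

|H| ≈ 933 N

Take torques about the hinge: T sin 45.7° · 5.1 = 110×9.81×2.55 + 256×2.5 = 3391.7 N·m.
So T = 3391.7 / (0.7157 × 5.1) = 929.23 N.
ΣF_x = 0: H_x = T cos 45.7° = 648.99 N.
ΣF_y = 0: H_y = (110×9.81 + 256) − T sin 45.7° = 1335.1 − 665.04 = 670.06 N.
|H| = √(H_x² + H_y²) = √((648.99)² + (670.06)²) = 932.82 N.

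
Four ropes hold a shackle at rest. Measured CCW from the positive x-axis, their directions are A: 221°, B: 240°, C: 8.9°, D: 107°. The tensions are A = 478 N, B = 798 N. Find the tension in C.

Resolve: ΣF_x = 478 cos 221° + 798 cos 240° + T_C cos 8.9° + T_D cos 107° = 0.
        ΣF_y = 478 sin 221° + 798 sin 240° + T_C sin 8.9° + T_D sin 107° = 0.
The known terms sum to (-759.8, -1005) N, so 0.9880 T_C − 0.2924 T_D = 759.8 and 0.1547 T_C + 0.9563 T_D = 1005.
Solving simultaneously: T_C = 1031 N, T_D = 883.9 N.

T_C ≈ 1030 N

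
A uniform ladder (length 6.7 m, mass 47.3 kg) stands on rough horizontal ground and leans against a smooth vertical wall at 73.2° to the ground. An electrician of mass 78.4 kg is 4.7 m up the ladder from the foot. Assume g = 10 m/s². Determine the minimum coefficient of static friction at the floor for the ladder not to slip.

μ_min ≈ 0.189

ΣF_y = 0: N_floor = 47.3×10 + 78.4×10 = 1257 N.
Torques about the foot: N_wall · 6.7 sin 73.2° = 47.3×10×3.35 cos 73.2° + 78.4×10×4.7 cos 73.2° → N_wall = 237.45 N.
ΣF_x = 0: f_floor = N_wall = 237.45 N.
μ_min = f_floor / N_floor = 237.45 / 1257 = 0.1889.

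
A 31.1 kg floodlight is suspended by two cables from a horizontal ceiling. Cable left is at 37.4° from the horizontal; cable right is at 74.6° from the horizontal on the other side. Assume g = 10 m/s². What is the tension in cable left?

T_left ≈ 89.1 N

Weight W = 31.1 × 10 = 311 N acts straight down.
Horizontal: T_left cos 37.4° = T_right cos 74.6°  →  T_right = 2.992 T_left.
Vertical: T_left sin 37.4° + T_right sin 74.6° = 311.
Substituting the horizontal relation into the vertical equation gives 3.491 T_left = 311, so T_left = 89.07 N.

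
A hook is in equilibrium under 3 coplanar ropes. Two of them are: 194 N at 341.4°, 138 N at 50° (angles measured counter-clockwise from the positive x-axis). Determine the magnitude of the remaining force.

Sum the known components: ΣF_x = 272.6 N, ΣF_y = 43.84 N.
For equilibrium the remaining force must supply (−ΣF_x, −ΣF_y) = (-272.6, -43.84) N.
Magnitude = √((-272.6)² + (-43.84)²) = 276.1 N; direction = atan2(-43.84, -272.6) = 189.1°.

F ≈ 276 N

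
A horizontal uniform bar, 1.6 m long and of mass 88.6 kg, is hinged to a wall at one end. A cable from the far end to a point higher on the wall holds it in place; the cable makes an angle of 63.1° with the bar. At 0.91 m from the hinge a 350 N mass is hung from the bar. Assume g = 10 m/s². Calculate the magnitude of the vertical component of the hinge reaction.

Take torques about the hinge: T sin 63.1° · 1.6 = 88.6×10×0.8 + 350×0.91 = 1027.3 N·m.
So T = 1027.3 / (0.8918 × 1.6) = 719.96 N.
ΣF_y = 0: H_y = (88.6×10 + 350) − T sin 63.1° = 1236 − 642.06 = 593.94 N.

|H_y| ≈ 594 N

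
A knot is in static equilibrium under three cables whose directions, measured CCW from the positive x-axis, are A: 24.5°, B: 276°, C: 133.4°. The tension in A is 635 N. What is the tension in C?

T_C ≈ 991 N

Resolve: ΣF_x = 635 cos 24.5° + T_B cos 276° + T_C cos 133.4° = 0.
        ΣF_y = 635 sin 24.5° + T_B sin 276° + T_C sin 133.4° = 0.
The known terms sum to (577.8, 263.3) N, so 0.1045 T_B − 0.6871 T_C = -577.8 and -0.9945 T_B + 0.7266 T_C = -263.3.
Solving simultaneously: T_B = 989.1 N, T_C = 991.5 N.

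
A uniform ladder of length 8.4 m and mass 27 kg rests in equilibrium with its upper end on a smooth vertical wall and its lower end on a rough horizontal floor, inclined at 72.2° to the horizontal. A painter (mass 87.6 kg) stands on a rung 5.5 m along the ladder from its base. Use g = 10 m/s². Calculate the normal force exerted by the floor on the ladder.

N_floor ≈ 1150 N

ΣF_y = 0: N_floor = 27×10 + 87.6×10 = 1146 N.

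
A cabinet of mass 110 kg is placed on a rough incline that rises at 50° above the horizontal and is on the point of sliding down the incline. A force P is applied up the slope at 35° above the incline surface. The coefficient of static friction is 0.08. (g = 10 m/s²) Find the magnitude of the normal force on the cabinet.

N ≈ 124 N

On the verge of sliding down the incline, friction equals μN and acts up the slope.
Perpendicular: N + P sin 35° = W cos 50° = 707.1 N.
Along incline: P cos 35° + μN = W sin 50° with W sin 50° = 842.6 N.
Solving the pair for P and N: P = 1017 N, N = 124 N (and f = μN = 9.919 N).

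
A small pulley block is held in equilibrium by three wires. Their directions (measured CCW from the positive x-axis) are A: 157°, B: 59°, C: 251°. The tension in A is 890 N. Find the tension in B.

T_B ≈ 4270 N

Resolve: ΣF_x = 890 cos 157° + T_B cos 59° + T_C cos 251° = 0.
        ΣF_y = 890 sin 157° + T_B sin 59° + T_C sin 251° = 0.
The known terms sum to (-819.2, 347.8) N, so 0.5150 T_B − 0.3256 T_C = 819.2 and 0.8572 T_B − 0.9455 T_C = -347.8.
Solving simultaneously: T_B = 4270 N, T_C = 4239 N.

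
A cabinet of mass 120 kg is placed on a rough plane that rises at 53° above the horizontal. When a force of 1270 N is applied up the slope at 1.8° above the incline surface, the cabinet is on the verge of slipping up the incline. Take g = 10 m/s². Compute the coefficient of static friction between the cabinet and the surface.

μ ≈ 0.456

On the verge of sliding up the incline, friction is at its maximum μN and acts down the slope.
Perpendicular to incline: N = W cos 53° − P sin 1.8° = 722.2 − 39.89 = 682.3 N.
Along incline: P cos 1.8° − μN = W sin 53° → μ = −(W sin 53° − P cos 1.8°) / N = 0.4558.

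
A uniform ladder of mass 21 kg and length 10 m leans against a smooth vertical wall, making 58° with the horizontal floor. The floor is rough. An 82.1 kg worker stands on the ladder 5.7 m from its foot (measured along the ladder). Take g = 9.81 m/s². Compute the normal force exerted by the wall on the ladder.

Torques about the foot: N_wall · 10 sin 58° = 21×9.81×5 cos 58° + 82.1×9.81×5.7 cos 58° → N_wall = 351.23 N.

N_wall ≈ 351 N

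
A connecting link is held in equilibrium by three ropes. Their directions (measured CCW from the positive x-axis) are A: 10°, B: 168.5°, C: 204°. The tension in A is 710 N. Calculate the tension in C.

Resolve: ΣF_x = 710 cos 10° + T_B cos 168.5° + T_C cos 204° = 0.
        ΣF_y = 710 sin 10° + T_B sin 168.5° + T_C sin 204° = 0.
The known terms sum to (699.2, 123.3) N, so -0.9799 T_B − 0.9135 T_C = -699.2 and 0.1994 T_B − 0.4067 T_C = -123.3.
Solving simultaneously: T_B = 295.8 N, T_C = 448.1 N.

T_C ≈ 448 N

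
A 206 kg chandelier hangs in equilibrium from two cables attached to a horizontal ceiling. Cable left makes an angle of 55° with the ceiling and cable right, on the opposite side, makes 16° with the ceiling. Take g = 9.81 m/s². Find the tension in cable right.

Weight W = 206 × 9.81 = 2021 N acts straight down.
Horizontal: T_left cos 55° = T_right cos 16°  →  T_left = 1.676 T_right.
Vertical: T_left sin 55° + T_right sin 16° = 2021.
Substituting the horizontal relation into the vertical equation gives 1.648 T_right = 2021, so T_right = 1226 N.

T_right ≈ 1230 N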